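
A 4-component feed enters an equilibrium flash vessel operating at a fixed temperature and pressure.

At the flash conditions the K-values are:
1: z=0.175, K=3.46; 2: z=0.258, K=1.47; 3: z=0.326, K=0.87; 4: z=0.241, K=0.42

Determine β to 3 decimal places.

β = 0.620

Rachford–Rice: g(β) = Σ zᵢ(Kᵢ−1)/(1+β(Kᵢ−1)) = 0.
Check two-phase: ΣzᵢKᵢ = 1.370 > 1 and Σzᵢ/Kᵢ = 1.175 > 1, so g(0) = 0.370 > 0 and g(1) = -0.175 < 0.
Newton–Raphson from β = 0.31:
  β = 0.310: g = 0.1355, g' = -0.511 → β = 0.575
  β = 0.575: g = 0.0181, g' = -0.406 → β = 0.620
Converged at β = 0.620.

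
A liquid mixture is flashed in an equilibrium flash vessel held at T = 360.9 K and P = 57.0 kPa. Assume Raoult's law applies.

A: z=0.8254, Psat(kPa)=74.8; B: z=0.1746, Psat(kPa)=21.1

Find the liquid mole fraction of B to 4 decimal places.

Raoult's law: Kᵢ = Pᵢˢᵃᵗ/P = Pᵢˢᵃᵗ/57.0.
  K_A = 74.8/57.0 = 1.312281, K_B = 21.1/57.0 = 0.370175
Binary case is linear: z₁(K₁−1)(1+β(K₂−1)) + z₂(K₂−1)(1+β(K₁−1)) = 0
⇒ β = [z₁(K₁−1)+z₂(K₂−1)] / [−(K₁−1)(K₂−1)] = 0.14779/0.19668 = 0.7514
Compositions from xᵢ = zᵢ/(1+β(Kᵢ−1)), yᵢ = Kᵢxᵢ:
  A: x = 0.6685, y = 0.8773
  B: x = 0.3315, y = 0.1227

x_B = 0.3315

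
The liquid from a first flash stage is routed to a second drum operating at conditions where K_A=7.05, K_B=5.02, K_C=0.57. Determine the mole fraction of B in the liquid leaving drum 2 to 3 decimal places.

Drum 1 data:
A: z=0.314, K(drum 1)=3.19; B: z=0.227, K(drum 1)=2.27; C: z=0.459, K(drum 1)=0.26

x_B (drum 2) = 0.044

Drum 1:
Rachford–Rice: g(ψ₁) = Σ zᵢ(Kᵢ−1)/(1+ψ₁(Kᵢ−1)) = 0.
g(0) = ΣzᵢKᵢ − 1 = 0.636 and g(1) = 1 − Σzᵢ/Kᵢ = -0.964, so a root lies in (0, 1).
Iterate (Newton) starting at ψ₁ = 0.65:
  ψ₁ = 0.650: g = -0.2128, g' = -1.299 → ψ₁ = 0.486
  ψ₁ = 0.486: g = -0.0193, g' = -1.106 → ψ₁ = 0.469
Converged at ψ₁ = 0.469.
Drum-1 compositions:
  A: x = 0.155, y = 0.494
  B: x = 0.142, y = 0.323
  C: x = 0.703, y = 0.183
Drum-2 feed = drum-1 liquid: z₂ = (0.1549, 0.1423, 0.7028).
Drum 2:
Rachford–Rice: g(ψ₂) = Σ zᵢ(Kᵢ−1)/(1+ψ₂(Kᵢ−1)) = 0.
Check two-phase: ΣzᵢKᵢ = 2.207 > 1 and Σzᵢ/Kᵢ = 1.283 > 1, so g(0) = 1.207 > 0 and g(1) = -0.283 < 0.
Iterate (Newton) starting at ψ₂ = 0.5:
  ψ₂ = 0.500: g = 0.0380, g' = -0.815 → ψ₂ = 0.547
  ψ₂ = 0.547: g = 0.0015, g' = -0.753 → ψ₂ = 0.549
Converged at ψ₂ = 0.549.
  A: x = 0.036, y = 0.253
  B: x = 0.044, y = 0.223
  C: x = 0.920, y = 0.524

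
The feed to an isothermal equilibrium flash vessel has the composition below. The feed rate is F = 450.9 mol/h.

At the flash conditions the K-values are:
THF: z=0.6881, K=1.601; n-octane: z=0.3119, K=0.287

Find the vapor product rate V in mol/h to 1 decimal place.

Iterate (Newton) starting at ψ = 0.5:
  ψ = 0.5000: g = -0.02759, g' = -0.5299 → ψ = 0.4479
  ψ = 0.4479: g = -0.00090, g' = -0.4966 → ψ = 0.4461
Converged at ψ = 0.4461.
Then V = ψ·F = 0.4461·450.9 = 201.2 mol/h and L = F − V = 249.7 mol/h.

V = 201.2 mol/h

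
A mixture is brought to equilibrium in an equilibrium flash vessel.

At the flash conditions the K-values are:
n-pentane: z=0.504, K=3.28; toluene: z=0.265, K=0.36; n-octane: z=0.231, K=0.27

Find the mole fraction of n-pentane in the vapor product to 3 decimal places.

y_n-pentane = 0.757

Rachford–Rice: g(V/F) = Σ zᵢ(Kᵢ−1)/(1+V/F(Kᵢ−1)) = 0.
Check two-phase: ΣzᵢKᵢ = 1.811 > 1 and Σzᵢ/Kᵢ = 1.745 > 1, so g(0) = 0.811 > 0 and g(1) = -0.745 < 0.
Newton–Raphson from V/F = 0.5:
  V/F = 0.500: g = 0.0220, g' = -1.112 → V/F = 0.520
Converged at V/F = 0.520.
Compositions from xᵢ = zᵢ/(1+V/F(Kᵢ−1)), yᵢ = Kᵢxᵢ:
  n-pentane: x = 0.231, y = 0.757
  toluene: x = 0.397, y = 0.143
  n-octane: x = 0.372, y = 0.101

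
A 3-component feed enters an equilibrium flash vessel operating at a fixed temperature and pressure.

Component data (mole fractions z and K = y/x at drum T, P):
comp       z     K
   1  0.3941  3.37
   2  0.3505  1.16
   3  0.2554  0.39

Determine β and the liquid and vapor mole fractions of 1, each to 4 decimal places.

β = 0.9024, x_1 = 0.1256, y_1 = 0.4231

Let β = V/F and solve Σ zᵢ(Kᵢ−1)/(1+β(Kᵢ−1)) = 0.
Check two-phase: ΣzᵢKᵢ = 1.8343 > 1 and Σzᵢ/Kᵢ = 1.0740 > 1, so g(0) = 0.8343 > 0 and g(1) = -0.0740 < 0.
Newton–Raphson from β = 0.5:
  β = 0.5000: g = 0.25523, g' = -0.6681 → β = 0.8820
  β = 0.8820: g = 0.01414, g' = -0.6840 → β = 0.9027
  β = 0.9027: g = -0.00018, g' = -0.7021 → β = 0.9024
Converged at β = 0.9024.
Compositions from xᵢ = zᵢ/(1+β(Kᵢ−1)), yᵢ = Kᵢxᵢ:
  1: x = 0.1256, y = 0.4231
  2: x = 0.3063, y = 0.3553
  3: x = 0.5682, y = 0.2216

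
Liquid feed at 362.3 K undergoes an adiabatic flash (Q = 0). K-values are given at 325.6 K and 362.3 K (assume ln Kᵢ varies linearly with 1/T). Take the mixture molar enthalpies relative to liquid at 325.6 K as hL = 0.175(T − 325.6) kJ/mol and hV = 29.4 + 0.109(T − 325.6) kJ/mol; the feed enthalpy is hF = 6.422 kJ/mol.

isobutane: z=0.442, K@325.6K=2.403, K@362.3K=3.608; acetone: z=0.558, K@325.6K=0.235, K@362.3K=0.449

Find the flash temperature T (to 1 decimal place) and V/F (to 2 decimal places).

Adiabatic flash: solve Rachford–Rice at each trial T, then check hF = ψ·hV(T) + (1−ψ)·hL(T).
  T = 325.6 K: K = (2.403, 0.235), RR gives ψ = 0.180, H_out = 5.294 kJ/mol
  T = 362.3 K: K = (3.608, 0.449), RR gives ψ = 0.588, H_out = 22.291 kJ/mol
  T = 344.0 K: K = (2.978, 0.331), RR gives ψ = 0.378, H_out = 13.885 kJ/mol
  T = 334.8 K: K = (2.683, 0.280), RR gives ψ = 0.282, H_out = 9.743 kJ/mol
  T = 330.2 K: K = (2.541, 0.257), RR gives ψ = 0.233, H_out = 7.576 kJ/mol
  T = 327.9 K: K = (2.472, 0.246), RR gives ψ = 0.207, H_out = 6.453 kJ/mol
Linear interpolation between T = 325.6 (H_out = 5.294) and T = 327.9 (H_out = 6.453) on hF = 6.422 gives T ≈ 327.8 K, at which ψ = 0.21.

T = 327.8 K, V/F = 0.21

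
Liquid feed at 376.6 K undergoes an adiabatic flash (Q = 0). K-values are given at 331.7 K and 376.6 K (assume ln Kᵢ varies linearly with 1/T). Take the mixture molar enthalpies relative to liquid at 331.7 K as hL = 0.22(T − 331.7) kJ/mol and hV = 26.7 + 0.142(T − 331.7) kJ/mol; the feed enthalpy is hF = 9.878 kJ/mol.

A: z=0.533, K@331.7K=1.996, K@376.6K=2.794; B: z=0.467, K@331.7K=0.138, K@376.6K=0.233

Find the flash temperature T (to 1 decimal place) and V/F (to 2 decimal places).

Adiabatic flash: solve Rachford–Rice at each trial T, then check hF = ψ·hV(T) + (1−ψ)·hL(T).
  T = 331.7 K: K = (1.996, 0.138), RR gives ψ = 0.149, H_out = 3.990 kJ/mol
  T = 376.6 K: K = (2.794, 0.233), RR gives ψ = 0.435, H_out = 19.960 kJ/mol
  T = 354.1 K: K = (2.386, 0.182), RR gives ψ = 0.315, H_out = 12.783 kJ/mol
  T = 342.9 K: K = (2.189, 0.159), RR gives ψ = 0.241, H_out = 8.691 kJ/mol
  T = 348.5 K: K = (2.287, 0.171), RR gives ψ = 0.280, H_out = 10.797 kJ/mol
  T = 345.7 K: K = (2.238, 0.165), RR gives ψ = 0.261, H_out = 9.760 kJ/mol
  T = 347.1 K: K = (2.262, 0.168), RR gives ψ = 0.270, H_out = 10.282 kJ/mol
Linear interpolation between T = 345.7 (H_out = 9.760) and T = 347.1 (H_out = 10.282) on hF = 9.878 gives T ≈ 346.0 K, at which ψ = 0.26.

T = 346.0 K, V/F = 0.26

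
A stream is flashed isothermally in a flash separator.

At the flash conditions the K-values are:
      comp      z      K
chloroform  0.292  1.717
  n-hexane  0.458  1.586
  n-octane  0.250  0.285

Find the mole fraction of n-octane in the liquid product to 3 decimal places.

x_n-octane = 0.470

Newton–Raphson from V/F = 0.67:
  V/F = 0.670: g = -0.0090, g' = -0.621 → V/F = 0.656
  V/F = 0.656: g = -0.0001, g' = -0.604 → V/F = 0.655
Converged at V/F = 0.655.
Compositions from xᵢ = zᵢ/(1+V/F(Kᵢ−1)), yᵢ = Kᵢxᵢ:
  chloroform: x = 0.199, y = 0.341
  n-hexane: x = 0.331, y = 0.525
  n-octane: x = 0.470, y = 0.134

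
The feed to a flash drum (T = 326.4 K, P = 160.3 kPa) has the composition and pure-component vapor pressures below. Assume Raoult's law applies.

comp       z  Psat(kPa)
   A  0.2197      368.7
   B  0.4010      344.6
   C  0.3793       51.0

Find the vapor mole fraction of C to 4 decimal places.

Raoult's law: Kᵢ = Pᵢˢᵃᵗ/P = Pᵢˢᵃᵗ/160.3.
  K_A = 368.7/160.3 = 2.300062, K_B = 344.6/160.3 = 2.149719, K_C = 51.0/160.3 = 0.318153
Material balance + equilibrium reduce to Σ zᵢ(Kᵢ−1)/(1+β(Kᵢ−1)) = 0.
Feasibility: ΣzᵢKᵢ = 1.4880, Σzᵢ/Kᵢ = 1.4742 — both > 1, two phases present.
Newton–Raphson from β = 0.33:
  β = 0.3300: g = 0.20039, g' = -0.7540 → β = 0.5958
  β = 0.5958: g = -0.00098, g' = -0.8048 → β = 0.5945
Converged at β = 0.5945.
Compositions from xᵢ = zᵢ/(1+β(Kᵢ−1)), yᵢ = Kᵢxᵢ:
  A: x = 0.1239, y = 0.2850
  B: x = 0.2382, y = 0.5120
  C: x = 0.6379, y = 0.2029

y_C = 0.2029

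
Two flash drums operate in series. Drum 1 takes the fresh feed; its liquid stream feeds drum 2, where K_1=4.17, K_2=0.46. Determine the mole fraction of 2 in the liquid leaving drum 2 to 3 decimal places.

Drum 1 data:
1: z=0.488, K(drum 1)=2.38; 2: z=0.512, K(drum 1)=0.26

x_2 (drum 2) = 0.854

Drum 1:
Newton–Raphson from ψ₁ = 0.5:
  ψ₁ = 0.500: g = -0.2029, g' = -1.032 → ψ₁ = 0.303
  ψ₁ = 0.303: g = -0.0138, g' = -0.928 → ψ₁ = 0.288
Converged at ψ₁ = 0.288.
Drum-1 compositions:
  1: x = 0.349, y = 0.831
  2: x = 0.651, y = 0.169
Drum-2 feed = drum-1 liquid: z₂ = (0.3491, 0.6509).
Drum 2:
Let ψ₂ = V/F and solve Σ zᵢ(Kᵢ−1)/(1+ψ₂(Kᵢ−1)) = 0.
Check two-phase: ΣzᵢKᵢ = 1.755 > 1 and Σzᵢ/Kᵢ = 1.499 > 1, so g(0) = 0.755 > 0 and g(1) = -0.499 < 0.
Binary case is linear: z₁(K₁−1)(1+ψ₂(K₂−1)) + z₂(K₂−1)(1+ψ₂(K₁−1)) = 0
⇒ ψ₂ = [z₁(K₁−1)+z₂(K₂−1)] / [−(K₁−1)(K₂−1)] = 0.7550/1.7118 = 0.441
  1: x = 0.146, y = 0.607
  2: x = 0.854, y = 0.393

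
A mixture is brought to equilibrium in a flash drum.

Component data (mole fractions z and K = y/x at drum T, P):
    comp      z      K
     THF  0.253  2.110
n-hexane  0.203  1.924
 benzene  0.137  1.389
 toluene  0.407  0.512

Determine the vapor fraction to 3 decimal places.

Let ψ = V/F and solve Σ zᵢ(Kᵢ−1)/(1+ψ(Kᵢ−1)) = 0.
Feasibility: ΣzᵢKᵢ = 1.323, Σzᵢ/Kᵢ = 1.119 — both > 1, two phases present.
Newton iteration, ψ⁰ = 0.5:
  ψ = 0.500: g = 0.0908, g' = -0.394 → ψ = 0.730
Converged at ψ = 0.730.

ψ = 0.730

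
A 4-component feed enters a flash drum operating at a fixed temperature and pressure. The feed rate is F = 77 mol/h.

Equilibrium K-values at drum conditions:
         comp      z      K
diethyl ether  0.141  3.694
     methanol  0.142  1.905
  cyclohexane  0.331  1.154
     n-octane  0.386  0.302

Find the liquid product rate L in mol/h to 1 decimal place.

L = 51.8 mol/h

Newton–Raphson from β = 0.5:
  β = 0.500: g = -0.1162, g' = -0.691 → β = 0.332
  β = 0.332: g = -0.0028, g' = -0.680 → β = 0.328
Converged at β = 0.328.
Then V = β·F = 0.3278·77 = 25.2 mol/h and L = F − V = 51.8 mol/h.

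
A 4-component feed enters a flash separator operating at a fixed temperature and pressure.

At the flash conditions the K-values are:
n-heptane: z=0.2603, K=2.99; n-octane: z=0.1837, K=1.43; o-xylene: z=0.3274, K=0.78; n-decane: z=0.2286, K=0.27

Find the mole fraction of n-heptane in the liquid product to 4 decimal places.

Newton iteration, ψ⁰ = 0.5:
  ψ = 0.5000: g = -0.01907, g' = -0.6041 → ψ = 0.4684
  ψ = 0.4684: g = -0.00006, g' = -0.6007 → ψ = 0.4683
Converged at ψ = 0.4683.
Compositions from xᵢ = zᵢ/(1+ψ(Kᵢ−1)), yᵢ = Kᵢxᵢ:
  n-heptane: x = 0.1347, y = 0.4029
  n-octane: x = 0.1529, y = 0.2187
  o-xylene: x = 0.3650, y = 0.2847
  n-decane: x = 0.3474, y = 0.0938

x_n-heptane = 0.1347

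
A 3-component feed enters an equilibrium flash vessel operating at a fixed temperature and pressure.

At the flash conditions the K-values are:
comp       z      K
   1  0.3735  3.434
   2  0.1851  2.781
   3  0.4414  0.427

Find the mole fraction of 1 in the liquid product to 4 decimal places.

x_1 = 0.1296

Iterate (Newton) starting at V/F = 0.51:
  V/F = 0.5100: g = 0.22101, g' = -0.8910 → V/F = 0.7580
  V/F = 0.7580: g = 0.01267, g' = -0.8326 → V/F = 0.7733
  V/F = 0.7733: g = -0.00004, g' = -0.8375 → V/F = 0.7732
Converged at V/F = 0.7732.
Compositions from xᵢ = zᵢ/(1+V/F(Kᵢ−1)), yᵢ = Kᵢxᵢ:
  1: x = 0.1296, y = 0.4450
  2: x = 0.0779, y = 0.2166
  3: x = 0.7925, y = 0.3384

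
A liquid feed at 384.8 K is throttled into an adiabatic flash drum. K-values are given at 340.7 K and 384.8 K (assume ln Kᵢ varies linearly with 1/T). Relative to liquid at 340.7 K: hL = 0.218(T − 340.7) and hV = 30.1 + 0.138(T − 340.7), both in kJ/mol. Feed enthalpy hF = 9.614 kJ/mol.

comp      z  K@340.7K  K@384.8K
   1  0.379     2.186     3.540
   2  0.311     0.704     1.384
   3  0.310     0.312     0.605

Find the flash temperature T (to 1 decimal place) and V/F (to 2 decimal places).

Adiabatic flash: solve Rachford–Rice at each trial T, then check hF = ψ·hV(T) + (1−ψ)·hL(T).
  T = 340.7 K: K = (2.186, 0.704, 0.312), RR gives ψ = 0.232, H_out = 6.976 kJ/mol
  T = 384.8 K: K = (3.540, 1.384, 0.605), RR gives ψ = 1.000, H_out = 36.186 kJ/mol
  T = 362.8 K: K = (2.824, 1.008, 0.444), RR gives ψ = 0.747, H_out = 25.986 kJ/mol
  T = 351.8 K: K = (2.496, 0.848, 0.374), RR gives ψ = 0.483, H_out = 16.543 kJ/mol
  T = 346.2 K: K = (2.337, 0.773, 0.342), RR gives ψ = 0.356, H_out = 11.769 kJ/mol
  T = 343.4 K: K = (2.260, 0.737, 0.327), RR gives ψ = 0.293, H_out = 9.350 kJ/mol
  T = 344.8 K: K = (2.298, 0.755, 0.334), RR gives ψ = 0.325, H_out = 10.563 kJ/mol
Linear interpolation between T = 343.4 (H_out = 9.350) and T = 344.8 (H_out = 10.563) on hF = 9.614 gives T ≈ 343.7 K, at which ψ = 0.30.

T = 343.7 K, V/F = 0.30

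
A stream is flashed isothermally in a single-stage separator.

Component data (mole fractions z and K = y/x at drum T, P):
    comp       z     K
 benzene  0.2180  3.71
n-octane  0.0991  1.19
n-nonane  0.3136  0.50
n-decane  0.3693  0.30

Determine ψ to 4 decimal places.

Newton iteration, ψ⁰ = 0.52:
  ψ = 0.5200: g = -0.35600, g' = -0.8693 → ψ = 0.1105
  ψ = 0.1105: g = 0.02694, g' = -1.2520 → ψ = 0.1320
  ψ = 0.1320: g = 0.00078, g' = -1.1814 → ψ = 0.1327
Converged at ψ = 0.1327.

ψ = 0.1327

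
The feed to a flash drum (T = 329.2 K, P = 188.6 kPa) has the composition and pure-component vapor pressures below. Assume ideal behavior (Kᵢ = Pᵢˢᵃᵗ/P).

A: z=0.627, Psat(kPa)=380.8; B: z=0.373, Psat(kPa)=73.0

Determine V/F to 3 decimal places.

Raoult's law: Kᵢ = Pᵢˢᵃᵗ/P = Pᵢˢᵃᵗ/188.6.
  K_A = 380.8/188.6 = 2.01909, K_B = 73.0/188.6 = 0.38706
Binary case is linear: z₁(K₁−1)(1+V/F(K₂−1)) + z₂(K₂−1)(1+V/F(K₁−1)) = 0
⇒ V/F = [z₁(K₁−1)+z₂(K₂−1)] / [−(K₁−1)(K₂−1)] = 0.4103/0.6246 = 0.657

V/F = 0.657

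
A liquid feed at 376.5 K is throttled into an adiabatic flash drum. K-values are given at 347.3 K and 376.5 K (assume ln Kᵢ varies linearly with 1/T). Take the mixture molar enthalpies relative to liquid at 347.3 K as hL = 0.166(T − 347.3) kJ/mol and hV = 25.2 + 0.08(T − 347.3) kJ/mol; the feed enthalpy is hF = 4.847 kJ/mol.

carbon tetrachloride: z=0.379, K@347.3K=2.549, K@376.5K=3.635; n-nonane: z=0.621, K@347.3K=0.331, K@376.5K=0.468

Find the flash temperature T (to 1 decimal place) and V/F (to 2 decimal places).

T = 348.8 K, V/F = 0.18

Adiabatic flash: solve Rachford–Rice at each trial T, then check hF = ψ·hV(T) + (1−ψ)·hL(T).
  T = 347.3 K: K = (2.549, 0.331), RR gives ψ = 0.166, H_out = 4.173 kJ/mol
  T = 376.5 K: K = (3.635, 0.468), RR gives ψ = 0.477, H_out = 15.664 kJ/mol
  T = 361.9 K: K = (3.066, 0.396), RR gives ψ = 0.327, H_out = 10.259 kJ/mol
  T = 354.6 K: K = (2.801, 0.363), RR gives ψ = 0.250, H_out = 7.355 kJ/mol
  T = 351.0 K: K = (2.675, 0.347), RR gives ψ = 0.210, H_out = 5.830 kJ/mol
  T = 349.1 K: K = (2.610, 0.339), RR gives ψ = 0.187, H_out = 4.992 kJ/mol
Linear interpolation between T = 347.3 (H_out = 4.173) and T = 349.1 (H_out = 4.992) on hF = 4.847 gives T ≈ 348.8 K, at which ψ = 0.18.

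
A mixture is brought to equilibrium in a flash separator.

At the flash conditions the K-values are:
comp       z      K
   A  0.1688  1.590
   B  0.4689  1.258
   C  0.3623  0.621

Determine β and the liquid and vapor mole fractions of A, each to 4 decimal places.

Rachford–Rice: g(β) = Σ zᵢ(Kᵢ−1)/(1+β(Kᵢ−1)) = 0.
Feasibility: ΣzᵢKᵢ = 1.0833, Σzᵢ/Kᵢ = 1.0623 — both > 1, two phases present.
Newton iteration, β⁰ = 0.5:
  β = 0.5000: g = 0.01464, g' = -0.1387 → β = 0.6055
  β = 0.6055: g = -0.00020, g' = -0.1429 → β = 0.6041
Converged at β = 0.6041.
Compositions from xᵢ = zᵢ/(1+β(Kᵢ−1)), yᵢ = Kᵢxᵢ:
  A: x = 0.1244, y = 0.1979
  B: x = 0.4057, y = 0.5103
  C: x = 0.4699, y = 0.2918

β = 0.6041, x_A = 0.1244, y_A = 0.1979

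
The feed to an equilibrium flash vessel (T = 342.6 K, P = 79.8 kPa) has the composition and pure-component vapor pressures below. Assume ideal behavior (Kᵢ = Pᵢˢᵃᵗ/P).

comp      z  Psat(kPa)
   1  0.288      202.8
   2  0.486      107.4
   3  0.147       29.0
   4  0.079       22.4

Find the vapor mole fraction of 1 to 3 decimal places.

y_1 = 0.326

Raoult's law: Kᵢ = Pᵢˢᵃᵗ/P = Pᵢˢᵃᵗ/79.8.
  K_1 = 202.8/79.8 = 2.54135, K_2 = 107.4/79.8 = 1.34586, K_3 = 29.0/79.8 = 0.36341, K_4 = 22.4/79.8 = 0.28070
Material balance + equilibrium reduce to Σ zᵢ(Kᵢ−1)/(1+β(Kᵢ−1)) = 0.
Check two-phase: ΣzᵢKᵢ = 1.462 > 1 and Σzᵢ/Kᵢ = 1.160 > 1, so g(0) = 0.462 > 0 and g(1) = -0.160 < 0.
Newton–Raphson from β = 0.5:
  β = 0.500: g = 0.1680, g' = -0.488 → β = 0.844
  β = 0.844: g = -0.0238, g' = -0.707 → β = 0.810
  β = 0.810: g = -0.0008, g' = -0.660 → β = 0.809
Converged at β = 0.809.
Compositions from xᵢ = zᵢ/(1+β(Kᵢ−1)), yᵢ = Kᵢxᵢ:
  1: x = 0.128, y = 0.326
  2: x = 0.380, y = 0.511
  3: x = 0.303, y = 0.110
  4: x = 0.189, y = 0.053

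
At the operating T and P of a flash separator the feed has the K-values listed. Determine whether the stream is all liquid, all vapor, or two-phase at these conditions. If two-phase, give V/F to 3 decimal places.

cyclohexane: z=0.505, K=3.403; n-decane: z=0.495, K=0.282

two-phase, V/F = 0.497

ΣzᵢKᵢ = 1.858; Σzᵢ/Kᵢ = 1.904.
Both exceed 1, so a two-phase solution exists.
Binary case is linear: z₁(K₁−1)(1+ψ(K₂−1)) + z₂(K₂−1)(1+ψ(K₁−1)) = 0
⇒ ψ = [z₁(K₁−1)+z₂(K₂−1)] / [−(K₁−1)(K₂−1)] = 0.8581/1.7254 = 0.497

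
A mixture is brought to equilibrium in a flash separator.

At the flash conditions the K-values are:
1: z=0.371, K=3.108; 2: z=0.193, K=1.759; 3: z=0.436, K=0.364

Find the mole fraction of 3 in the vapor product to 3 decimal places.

Material balance + equilibrium reduce to Σ zᵢ(Kᵢ−1)/(1+ψ(Kᵢ−1)) = 0.
g(0) = ΣzᵢKᵢ − 1 = 0.651 and g(1) = 1 − Σzᵢ/Kᵢ = -0.427, so a root lies in (0, 1).
Newton iteration, ψ⁰ = 0.5:
  ψ = 0.500: g = 0.0803, g' = -0.828 → ψ = 0.597
Converged at ψ = 0.597.
Compositions from xᵢ = zᵢ/(1+ψ(Kᵢ−1)), yᵢ = Kᵢxᵢ:
  1: x = 0.164, y = 0.511
  2: x = 0.133, y = 0.234
  3: x = 0.703, y = 0.256

y_3 = 0.256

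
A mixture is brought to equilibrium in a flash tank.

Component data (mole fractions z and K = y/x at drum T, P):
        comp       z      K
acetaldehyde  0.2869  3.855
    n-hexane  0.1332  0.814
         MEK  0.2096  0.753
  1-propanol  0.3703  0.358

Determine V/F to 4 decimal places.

Material balance + equilibrium reduce to Σ zᵢ(Kᵢ−1)/(1+V/F(Kᵢ−1)) = 0.
g(0) = ΣzᵢKᵢ − 1 = 0.5048 and g(1) = 1 − Σzᵢ/Kᵢ = -0.5508, so a root lies in (0, 1).
Newton–Raphson from V/F = 0.57:
  V/F = 0.5700: g = -0.15115, g' = -0.7415 → V/F = 0.3662
  V/F = 0.3662: g = 0.00617, g' = -0.8406 → V/F = 0.3735
Converged at V/F = 0.3735.

V/F = 0.3735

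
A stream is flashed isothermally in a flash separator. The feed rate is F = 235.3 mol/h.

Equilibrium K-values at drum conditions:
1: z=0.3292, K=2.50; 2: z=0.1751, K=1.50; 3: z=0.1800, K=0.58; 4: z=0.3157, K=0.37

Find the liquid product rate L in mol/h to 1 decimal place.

L = 131.2 mol/h

Material balance + equilibrium reduce to Σ zᵢ(Kᵢ−1)/(1+V/F(Kᵢ−1)) = 0.
Feasibility: ΣzᵢKᵢ = 1.3069, Σzᵢ/Kᵢ = 1.4120 — both > 1, two phases present.
Newton–Raphson from V/F = 0.5:
  V/F = 0.5000: g = -0.03384, g' = -0.5878 → V/F = 0.4424
  V/F = 0.4424: g = -0.00010, g' = -0.5857 → V/F = 0.4423
Converged at V/F = 0.4423.
Then V = V/F·F = 0.4423·235.3 = 104.1 mol/h and L = F − V = 131.2 mol/h.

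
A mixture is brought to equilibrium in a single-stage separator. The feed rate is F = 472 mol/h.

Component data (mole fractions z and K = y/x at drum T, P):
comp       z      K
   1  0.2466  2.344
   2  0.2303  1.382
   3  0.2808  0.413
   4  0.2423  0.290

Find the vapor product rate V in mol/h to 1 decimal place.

Newton–Raphson from ψ = 0.45:
  ψ = 0.4500: g = -0.19521, g' = -0.6399 → ψ = 0.1449
  ψ = 0.1449: g = -0.01117, g' = -0.6096 → ψ = 0.1266
  ψ = 0.1266: g = 0.00006, g' = -0.6163 → ψ = 0.1267
Converged at ψ = 0.1267.
Then V = ψ·F = 0.1267·472 = 59.8 mol/h and L = F − V = 412.2 mol/h.

V = 59.8 mol/h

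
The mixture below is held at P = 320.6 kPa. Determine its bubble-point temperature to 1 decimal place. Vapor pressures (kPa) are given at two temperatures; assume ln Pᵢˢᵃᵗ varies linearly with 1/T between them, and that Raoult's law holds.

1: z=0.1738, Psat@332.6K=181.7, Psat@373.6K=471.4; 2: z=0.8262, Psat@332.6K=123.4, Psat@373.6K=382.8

Bubble-point temperature: ΣzᵢPᵢˢᵃᵗ(T) = P. Interpolate ln Pᵢˢᵃᵗ = aᵢ + bᵢ/T.
  T = 332.6 K: ΣzᵢPᵢˢᵃᵗ = 133.53 kPa
  T = 373.6 K: ΣzᵢPᵢˢᵃᵗ = 398.20 kPa
  T = 353.1 K: ΣzᵢPᵢˢᵃᵗ = 237.86 kPa
  T = 363.4 K: ΣzᵢPᵢˢᵃᵗ = 310.35 kPa
  T = 368.5 K: ΣzᵢPᵢˢᵃᵗ = 352.13 kPa
  T = 365.9 K: ΣzᵢPᵢˢᵃᵗ = 330.31 kPa
Interpolating between 363.4 K and 365.9 K gives T ≈ 364.7 K.

T = 364.7 K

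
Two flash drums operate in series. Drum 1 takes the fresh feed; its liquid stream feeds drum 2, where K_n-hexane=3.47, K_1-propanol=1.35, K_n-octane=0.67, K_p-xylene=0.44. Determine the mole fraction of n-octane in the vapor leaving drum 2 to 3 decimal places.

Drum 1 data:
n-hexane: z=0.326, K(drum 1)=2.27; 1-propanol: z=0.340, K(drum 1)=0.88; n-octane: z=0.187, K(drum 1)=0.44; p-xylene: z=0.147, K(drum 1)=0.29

y_n-octane (drum 2) = 0.205

Drum 1:
Rachford–Rice: g(ψ₁) = Σ zᵢ(Kᵢ−1)/(1+ψ₁(Kᵢ−1)) = 0.
g(0) = ΣzᵢKᵢ − 1 = 0.164 and g(1) = 1 − Σzᵢ/Kᵢ = -0.462, so a root lies in (0, 1).
Iterate (Newton) starting at ψ₁ = 0.3:
  ψ₁ = 0.300: g = -0.0010, g' = -0.485 → ψ₁ = 0.298
Converged at ψ₁ = 0.298.
Drum-1 compositions:
  n-hexane: x = 0.237, y = 0.537
  1-propanol: x = 0.353, y = 0.310
  n-octane: x = 0.224, y = 0.099
  p-xylene: x = 0.186, y = 0.054
Drum-2 feed = drum-1 liquid: z₂ = (0.2365, 0.3526, 0.2244, 0.1864).
Drum 2:
Material balance + equilibrium reduce to Σ zᵢ(Kᵢ−1)/(1+ψ₂(Kᵢ−1)) = 0.
Check two-phase: ΣzᵢKᵢ = 1.529 > 1 and Σzᵢ/Kᵢ = 1.088 > 1, so g(0) = 0.529 > 0 and g(1) = -0.088 < 0.
Iterate (Newton) starting at ψ₂ = 0.54:
  ψ₂ = 0.540: g = 0.1143, g' = -0.452 → ψ₂ = 0.793
  ψ₂ = 0.793: g = 0.0059, g' = -0.425 → ψ₂ = 0.807
Converged at ψ₂ = 0.807.
  n-hexane: x = 0.079, y = 0.274
  1-propanol: x = 0.275, y = 0.371
  n-octane: x = 0.306, y = 0.205
  p-xylene: x = 0.340, y = 0.150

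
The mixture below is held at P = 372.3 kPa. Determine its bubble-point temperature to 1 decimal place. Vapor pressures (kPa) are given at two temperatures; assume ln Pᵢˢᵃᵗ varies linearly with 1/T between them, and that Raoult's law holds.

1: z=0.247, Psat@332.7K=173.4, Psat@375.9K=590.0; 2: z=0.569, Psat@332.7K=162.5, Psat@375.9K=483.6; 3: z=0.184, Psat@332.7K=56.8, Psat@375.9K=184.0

T = 367.5 K

Bubble-point temperature: ΣzᵢPᵢˢᵃᵗ(T) = P. Interpolate ln Pᵢˢᵃᵗ = aᵢ + bᵢ/T.
  T = 332.7 K: ΣzᵢPᵢˢᵃᵗ = 145.74 kPa
  T = 375.9 K: ΣzᵢPᵢˢᵃᵗ = 454.75 kPa
  T = 354.3 K: ΣzᵢPᵢˢᵃᵗ = 266.40 kPa
  T = 365.1 K: ΣzᵢPᵢˢᵃᵗ = 350.79 kPa
  T = 370.5 K: ΣzᵢPᵢˢᵃᵗ = 400.15 kPa
  T = 367.8 K: ΣzᵢPᵢˢᵃᵗ = 374.84 kPa
Interpolating between 365.1 K and 367.8 K gives T ≈ 367.5 K.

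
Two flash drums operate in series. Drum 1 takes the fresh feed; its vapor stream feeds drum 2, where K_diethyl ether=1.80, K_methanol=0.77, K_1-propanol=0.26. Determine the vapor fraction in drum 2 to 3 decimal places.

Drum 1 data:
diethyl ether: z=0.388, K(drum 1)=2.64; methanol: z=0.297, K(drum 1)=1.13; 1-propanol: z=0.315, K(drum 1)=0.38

Drum 1:
Rachford–Rice: g(ψ₁) = Σ zᵢ(Kᵢ−1)/(1+ψ₁(Kᵢ−1)) = 0.
g(0) = ΣzᵢKᵢ − 1 = 0.480 and g(1) = 1 − Σzᵢ/Kᵢ = -0.239, so a root lies in (0, 1).
Newton–Raphson from ψ₁ = 0.5:
  ψ₁ = 0.500: g = 0.1028, g' = -0.574 → ψ₁ = 0.679
  ψ₁ = 0.679: g = -0.0009, g' = -0.599 → ψ₁ = 0.678
Converged at ψ₁ = 0.678.
Drum-1 compositions:
  diethyl ether: x = 0.184, y = 0.485
  methanol: x = 0.273, y = 0.308
  1-propanol: x = 0.543, y = 0.206
Drum-2 feed = drum-1 vapor: z₂ = (0.4851, 0.3084, 0.2065).
Drum 2:
Material balance + equilibrium reduce to Σ zᵢ(Kᵢ−1)/(1+ψ₂(Kᵢ−1)) = 0.
Check two-phase: ΣzᵢKᵢ = 1.164 > 1 and Σzᵢ/Kᵢ = 1.464 > 1, so g(0) = 0.164 > 0 and g(1) = -0.464 < 0.
Newton iteration, ψ₂⁰ = 0.65:
  ψ₂ = 0.650: g = -0.1224, g' = -0.577 → ψ₂ = 0.438
  ψ₂ = 0.438: g = -0.0174, g' = -0.438 → ψ₂ = 0.398
  ψ₂ = 0.398: g = -0.0003, g' = -0.426 → ψ₂ = 0.397
Converged at ψ₂ = 0.397.
  diethyl ether: x = 0.368, y = 0.663
  methanol: x = 0.339, y = 0.261
  1-propanol: x = 0.292, y = 0.076

V/F (drum 2) = 0.397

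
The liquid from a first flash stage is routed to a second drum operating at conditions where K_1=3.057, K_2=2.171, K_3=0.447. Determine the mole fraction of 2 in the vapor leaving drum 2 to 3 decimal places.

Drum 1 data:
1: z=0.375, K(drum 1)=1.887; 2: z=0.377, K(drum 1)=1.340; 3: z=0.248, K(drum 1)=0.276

y_2 (drum 2) = 0.371

Drum 1:
Material balance + equilibrium reduce to Σ zᵢ(Kᵢ−1)/(1+ψ₁(Kᵢ−1)) = 0.
g(0) = ΣzᵢKᵢ − 1 = 0.281 and g(1) = 1 − Σzᵢ/Kᵢ = -0.379, so a root lies in (0, 1).
Newton iteration, ψ₁⁰ = 0.51:
  ψ₁ = 0.510: g = 0.0536, g' = -0.498 → ψ₁ = 0.618
  ψ₁ = 0.618: g = -0.0039, g' = -0.578 → ψ₁ = 0.611
Converged at ψ₁ = 0.611.
Drum-1 compositions:
  1: x = 0.243, y = 0.459
  2: x = 0.312, y = 0.418
  3: x = 0.445, y = 0.123
Drum-2 feed = drum-1 liquid: z₂ = (0.2432, 0.3122, 0.4446).
Drum 2:
Let ψ₂ = V/F and solve Σ zᵢ(Kᵢ−1)/(1+ψ₂(Kᵢ−1)) = 0.
g(0) = ΣzᵢKᵢ − 1 = 0.620 and g(1) = 1 − Σzᵢ/Kᵢ = -0.218, so a root lies in (0, 1).
Newton iteration, ψ₂⁰ = 0.43:
  ψ₂ = 0.430: g = 0.1861, g' = -0.713 → ψ₂ = 0.691
  ψ₂ = 0.691: g = 0.0108, g' = -0.662 → ψ₂ = 0.707
Converged at ψ₂ = 0.707.
  1: x = 0.099, y = 0.303
  2: x = 0.171, y = 0.371
  3: x = 0.730, y = 0.326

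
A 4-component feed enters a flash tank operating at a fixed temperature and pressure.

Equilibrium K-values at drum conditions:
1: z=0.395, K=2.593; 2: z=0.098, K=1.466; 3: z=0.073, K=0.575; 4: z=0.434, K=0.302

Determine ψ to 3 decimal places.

ψ = 0.357

Rachford–Rice: g(ψ) = Σ zᵢ(Kᵢ−1)/(1+ψ(Kᵢ−1)) = 0.
g(0) = ΣzᵢKᵢ − 1 = 0.341 and g(1) = 1 − Σzᵢ/Kᵢ = -0.783, so a root lies in (0, 1).
Newton–Raphson from ψ = 0.5:
  ψ = 0.500: g = -0.1174, g' = -0.845 → ψ = 0.361
  ψ = 0.361: g = -0.0030, g' = -0.816 → ψ = 0.357
Converged at ψ = 0.357.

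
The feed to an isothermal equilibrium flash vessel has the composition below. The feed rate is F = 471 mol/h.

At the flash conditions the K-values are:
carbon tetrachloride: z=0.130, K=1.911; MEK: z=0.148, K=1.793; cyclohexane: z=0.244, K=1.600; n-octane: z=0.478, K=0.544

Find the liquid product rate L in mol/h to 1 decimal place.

L = 241.9 mol/h

Newton iteration, V/F⁰ = 0.67:
  V/F = 0.670: g = -0.0593, g' = -0.332 → V/F = 0.492
  V/F = 0.492: g = -0.0016, g' = -0.317 → V/F = 0.486
Converged at V/F = 0.486.
Then V = V/F·F = 0.4864·471 = 229.1 mol/h and L = F − V = 241.9 mol/h.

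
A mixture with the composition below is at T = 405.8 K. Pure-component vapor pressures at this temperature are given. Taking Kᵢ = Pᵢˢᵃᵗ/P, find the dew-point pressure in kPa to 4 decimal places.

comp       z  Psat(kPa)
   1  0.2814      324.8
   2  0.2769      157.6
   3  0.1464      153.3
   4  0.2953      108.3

Pdew = 158.6034 kPa

At the dew point ψ → 1, so Σzᵢ/Kᵢ = 1 with Kᵢ = Pᵢˢᵃᵗ/P ⇒ 1/P = Σzᵢ/Pᵢˢᵃᵗ.
1/P = 0.2814/324.8 + 0.2769/157.6 + 0.1464/153.3 + 0.2953/108.3 = 0.0063050 ⇒ P = 158.6034 kPa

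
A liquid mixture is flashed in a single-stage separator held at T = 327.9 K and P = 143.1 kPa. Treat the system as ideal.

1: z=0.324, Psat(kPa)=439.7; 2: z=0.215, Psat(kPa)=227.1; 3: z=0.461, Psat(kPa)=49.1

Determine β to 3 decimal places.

Raoult's law: Kᵢ = Pᵢˢᵃᵗ/P = Pᵢˢᵃᵗ/143.1.
  K_1 = 439.7/143.1 = 3.07268, K_2 = 227.1/143.1 = 1.58700, K_3 = 49.1/143.1 = 0.34312
Rachford–Rice: g(β) = Σ zᵢ(Kᵢ−1)/(1+β(Kᵢ−1)) = 0.
g(0) = ΣzᵢKᵢ − 1 = 0.495 and g(1) = 1 − Σzᵢ/Kᵢ = -0.584, so a root lies in (0, 1).
Iterate (Newton) starting at β = 0.61:
  β = 0.610: g = -0.1158, g' = -0.865 → β = 0.476
  β = 0.476: g = -0.0041, g' = -0.819 → β = 0.471
Converged at β = 0.471.

β = 0.471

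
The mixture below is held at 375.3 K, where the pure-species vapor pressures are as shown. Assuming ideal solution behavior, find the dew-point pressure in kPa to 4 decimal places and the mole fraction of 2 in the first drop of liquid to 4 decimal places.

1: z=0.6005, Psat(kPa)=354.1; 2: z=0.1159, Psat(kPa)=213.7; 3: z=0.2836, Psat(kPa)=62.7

At the dew point ψ → 1, so Σzᵢ/Kᵢ = 1 with Kᵢ = Pᵢˢᵃᵗ/P ⇒ 1/P = Σzᵢ/Pᵢˢᵃᵗ.
1/P = 0.6005/354.1 + 0.1159/213.7 + 0.2836/62.7 = 0.0067613 ⇒ P = 147.9000 kPa
xᵢ = zᵢP/Pᵢˢᵃᵗ ⇒ x_2 = 0.1159·147.9000/213.7 = 0.0802

Pdew = 147.9000 kPa, x_2 = 0.0802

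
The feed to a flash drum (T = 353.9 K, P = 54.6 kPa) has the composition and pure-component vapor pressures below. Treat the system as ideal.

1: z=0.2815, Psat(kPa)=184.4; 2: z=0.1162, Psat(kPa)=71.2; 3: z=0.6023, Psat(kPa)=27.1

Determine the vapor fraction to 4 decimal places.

ψ = 0.3920

Raoult's law: Kᵢ = Pᵢˢᵃᵗ/P = Pᵢˢᵃᵗ/54.6.
  K_1 = 184.4/54.6 = 3.377289, K_2 = 71.2/54.6 = 1.304029, K_3 = 27.1/54.6 = 0.496337
Let ψ = V/F and solve Σ zᵢ(Kᵢ−1)/(1+ψ(Kᵢ−1)) = 0.
g(0) = ΣzᵢKᵢ − 1 = 0.4012 and g(1) = 1 − Σzᵢ/Kᵢ = -0.3859, so a root lies in (0, 1).
Iterate (Newton) starting at ψ = 0.62:
  ψ = 0.6200: g = -0.14087, g' = -0.5906 → ψ = 0.3815
  ψ = 0.3815: g = 0.00710, g' = -0.6803 → ψ = 0.3919
  ψ = 0.3919: g = 0.00004, g' = -0.6721 → ψ = 0.3920
Converged at ψ = 0.3920.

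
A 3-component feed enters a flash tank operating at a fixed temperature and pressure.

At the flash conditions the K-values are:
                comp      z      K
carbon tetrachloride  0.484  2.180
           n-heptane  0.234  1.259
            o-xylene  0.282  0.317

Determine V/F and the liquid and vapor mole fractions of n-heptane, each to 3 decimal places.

Rachford–Rice: g(V/F) = Σ zᵢ(Kᵢ−1)/(1+V/F(Kᵢ−1)) = 0.
Feasibility: ΣzᵢKᵢ = 1.439, Σzᵢ/Kᵢ = 1.297 — both > 1, two phases present.
Iterate (Newton) starting at V/F = 0.55:
  V/F = 0.550: g = 0.0909, g' = -0.597 → V/F = 0.702
  V/F = 0.702: g = -0.0065, g' = -0.699 → V/F = 0.693
Converged at V/F = 0.693.
Compositions from xᵢ = zᵢ/(1+V/F(Kᵢ−1)), yᵢ = Kᵢxᵢ:
  carbon tetrachloride: x = 0.266, y = 0.581
  n-heptane: x = 0.198, y = 0.250
  o-xylene: x = 0.535, y = 0.170

V/F = 0.693, x_n-heptane = 0.198, y_n-heptane = 0.250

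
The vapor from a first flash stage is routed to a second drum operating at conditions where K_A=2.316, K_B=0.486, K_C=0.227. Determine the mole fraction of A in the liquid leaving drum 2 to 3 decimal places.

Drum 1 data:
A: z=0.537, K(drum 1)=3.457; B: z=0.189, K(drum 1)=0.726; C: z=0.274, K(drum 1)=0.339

x_A (drum 2) = 0.337

Drum 1:
Newton–Raphson from ψ₁ = 0.59:
  ψ₁ = 0.590: g = 0.1799, g' = -0.882 → ψ₁ = 0.794
Converged at ψ₁ = 0.794.
Drum-1 compositions:
  A: x = 0.182, y = 0.629
  B: x = 0.242, y = 0.175
  C: x = 0.576, y = 0.195
Drum-2 feed = drum-1 vapor: z₂ = (0.6292, 0.1754, 0.1954).
Drum 2:
Let ψ₂ = V/F and solve Σ zᵢ(Kᵢ−1)/(1+ψ₂(Kᵢ−1)) = 0.
g(0) = ΣzᵢKᵢ − 1 = 0.587 and g(1) = 1 − Σzᵢ/Kᵢ = -0.493, so a root lies in (0, 1).
Newton–Raphson from ψ₂ = 0.59:
  ψ₂ = 0.590: g = 0.0591, g' = -0.835 → ψ₂ = 0.661
  ψ₂ = 0.661: g = -0.0023, g' = -0.906 → ψ₂ = 0.658
Converged at ψ₂ = 0.658.
  A: x = 0.337, y = 0.781
  B: x = 0.265, y = 0.129
  C: x = 0.398, y = 0.090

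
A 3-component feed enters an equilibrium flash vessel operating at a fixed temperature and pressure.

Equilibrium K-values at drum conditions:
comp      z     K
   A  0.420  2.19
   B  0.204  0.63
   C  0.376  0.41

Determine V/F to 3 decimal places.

Material balance + equilibrium reduce to Σ zᵢ(Kᵢ−1)/(1+V/F(Kᵢ−1)) = 0.
Feasibility: ΣzᵢKᵢ = 1.202, Σzᵢ/Kᵢ = 1.433 — both > 1, two phases present.
Iterate (Newton) starting at V/F = 0.45:
  V/F = 0.450: g = -0.0671, g' = -0.535 → V/F = 0.325
Converged at V/F = 0.325.

V/F = 0.325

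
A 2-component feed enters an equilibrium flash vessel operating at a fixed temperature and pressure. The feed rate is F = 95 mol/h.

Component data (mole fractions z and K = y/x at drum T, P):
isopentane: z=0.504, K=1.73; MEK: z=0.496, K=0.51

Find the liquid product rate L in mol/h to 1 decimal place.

Let ψ = V/F and solve Σ zᵢ(Kᵢ−1)/(1+ψ(Kᵢ−1)) = 0.
Check two-phase: ΣzᵢKᵢ = 1.125 > 1 and Σzᵢ/Kᵢ = 1.264 > 1, so g(0) = 0.125 > 0 and g(1) = -0.264 < 0.
Binary case is linear: z₁(K₁−1)(1+ψ(K₂−1)) + z₂(K₂−1)(1+ψ(K₁−1)) = 0
⇒ ψ = [z₁(K₁−1)+z₂(K₂−1)] / [−(K₁−1)(K₂−1)] = 0.1249/0.3577 = 0.349
Then V = ψ·F = 0.3491·95 = 33.2 mol/h and L = F − V = 61.8 mol/h.

L = 61.8 mol/h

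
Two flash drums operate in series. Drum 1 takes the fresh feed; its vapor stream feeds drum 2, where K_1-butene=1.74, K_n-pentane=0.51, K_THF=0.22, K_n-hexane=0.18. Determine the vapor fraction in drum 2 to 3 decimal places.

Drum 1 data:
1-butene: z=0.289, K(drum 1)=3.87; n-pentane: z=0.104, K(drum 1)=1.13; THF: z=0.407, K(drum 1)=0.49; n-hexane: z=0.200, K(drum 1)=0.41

Drum 1:
Material balance + equilibrium reduce to Σ zᵢ(Kᵢ−1)/(1+ψ₁(Kᵢ−1)) = 0.
Feasibility: ΣzᵢKᵢ = 1.517, Σzᵢ/Kᵢ = 1.485 — both > 1, two phases present.
Newton–Raphson from ψ₁ = 0.5:
  ψ₁ = 0.500: g = -0.0927, g' = -0.734 → ψ₁ = 0.374
  ψ₁ = 0.374: g = 0.0053, g' = -0.832 → ψ₁ = 0.380
Converged at ψ₁ = 0.380.
Drum-1 compositions:
  1-butene: x = 0.138, y = 0.535
  n-pentane: x = 0.099, y = 0.112
  THF: x = 0.505, y = 0.247
  n-hexane: x = 0.258, y = 0.106
Drum-2 feed = drum-1 vapor: z₂ = (0.5349, 0.1120, 0.2474, 0.1057).
Drum 2:
Material balance + equilibrium reduce to Σ zᵢ(Kᵢ−1)/(1+ψ₂(Kᵢ−1)) = 0.
g(0) = ΣzᵢKᵢ − 1 = 0.061 and g(1) = 1 − Σzᵢ/Kᵢ = -1.239, so a root lies in (0, 1).
Iterate (Newton) starting at ψ₂ = 0.49:
  ψ₂ = 0.490: g = -0.2389, g' = -0.797 → ψ₂ = 0.190
  ψ₂ = 0.190: g = -0.0428, g' = -0.565 → ψ₂ = 0.115
  ψ₂ = 0.115: g = -0.0008, g' = -0.547 → ψ₂ = 0.113
Converged at ψ₂ = 0.113.
  1-butene: x = 0.494, y = 0.859
  n-pentane: x = 0.119, y = 0.060
  THF: x = 0.271, y = 0.060
  n-hexane: x = 0.117, y = 0.021

V/F (drum 2) = 0.113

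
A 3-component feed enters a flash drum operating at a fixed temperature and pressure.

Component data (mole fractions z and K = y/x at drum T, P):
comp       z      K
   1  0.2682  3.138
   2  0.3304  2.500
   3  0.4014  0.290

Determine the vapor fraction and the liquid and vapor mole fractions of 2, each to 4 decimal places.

ψ = 0.6146, x_2 = 0.1719, y_2 = 0.4298

Material balance + equilibrium reduce to Σ zᵢ(Kᵢ−1)/(1+ψ(Kᵢ−1)) = 0.
Feasibility: ΣzᵢKᵢ = 1.7840, Σzᵢ/Kᵢ = 1.6018 — both > 1, two phases present.
Newton iteration, ψ⁰ = 0.5:
  ψ = 0.5000: g = 0.11849, g' = -1.0155 → ψ = 0.6167
  ψ = 0.6167: g = -0.00219, g' = -1.0690 → ψ = 0.6146
Converged at ψ = 0.6146.
Compositions from xᵢ = zᵢ/(1+ψ(Kᵢ−1)), yᵢ = Kᵢxᵢ:
  1: x = 0.1159, y = 0.3637
  2: x = 0.1719, y = 0.4298
  3: x = 0.7122, y = 0.2065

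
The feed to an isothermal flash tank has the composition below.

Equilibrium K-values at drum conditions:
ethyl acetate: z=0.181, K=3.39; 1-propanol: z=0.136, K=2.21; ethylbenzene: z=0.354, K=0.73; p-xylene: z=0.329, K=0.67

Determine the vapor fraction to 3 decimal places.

ψ = 0.674

Rachford–Rice: g(ψ) = Σ zᵢ(Kᵢ−1)/(1+ψ(Kᵢ−1)) = 0.
Feasibility: ΣzᵢKᵢ = 1.393, Σzᵢ/Kᵢ = 1.091 — both > 1, two phases present.
Newton iteration, ψ⁰ = 0.6:
  ψ = 0.600: g = 0.0236, g' = -0.334 → ψ = 0.671
  ψ = 0.671: g = 0.0008, g' = -0.311 → ψ = 0.674
Converged at ψ = 0.674.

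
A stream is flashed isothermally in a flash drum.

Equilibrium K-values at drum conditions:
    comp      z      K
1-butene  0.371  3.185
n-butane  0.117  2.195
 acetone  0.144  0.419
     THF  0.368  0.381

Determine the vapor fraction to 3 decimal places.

ψ = 0.532

Let ψ = V/F and solve Σ zᵢ(Kᵢ−1)/(1+ψ(Kᵢ−1)) = 0.
Check two-phase: ΣzᵢKᵢ = 1.639 > 1 and Σzᵢ/Kᵢ = 1.479 > 1, so g(0) = 0.639 > 0 and g(1) = -0.479 < 0.
Newton iteration, ψ⁰ = 0.5:
  ψ = 0.500: g = 0.0271, g' = -0.862 → ψ = 0.531
  ψ = 0.531: g = 0.0001, g' = -0.857 → ψ = 0.532
Converged at ψ = 0.532.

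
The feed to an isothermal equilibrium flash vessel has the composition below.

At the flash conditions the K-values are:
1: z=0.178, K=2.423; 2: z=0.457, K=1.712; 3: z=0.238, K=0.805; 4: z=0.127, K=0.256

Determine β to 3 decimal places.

β = 0.857

Iterate (Newton) starting at β = 0.5:
  β = 0.500: g = 0.1861, g' = -0.438 → β = 0.924
  β = 0.924: g = -0.0536, g' = -0.886 → β = 0.864
  β = 0.864: g = -0.0052, g' = -0.725 → β = 0.857
Converged at β = 0.857.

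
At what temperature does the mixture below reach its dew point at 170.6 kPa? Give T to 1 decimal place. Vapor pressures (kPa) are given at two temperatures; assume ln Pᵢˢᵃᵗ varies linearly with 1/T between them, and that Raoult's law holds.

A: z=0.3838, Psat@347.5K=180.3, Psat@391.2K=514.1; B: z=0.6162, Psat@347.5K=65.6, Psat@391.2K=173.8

Dew-point temperature: Σzᵢ·P/Pᵢˢᵃᵗ(T) = 1. Interpolate ln Pᵢˢᵃᵗ = aᵢ + bᵢ/T.
  T = 347.5 K: ΣzᵢP/Pᵢˢᵃᵗ = 1.9656
  T = 391.2 K: ΣzᵢP/Pᵢˢᵃᵗ = 0.7322
  T = 369.4 K: ΣzᵢP/Pᵢˢᵃᵗ = 1.1637
  T = 380.3 K: ΣzᵢP/Pᵢˢᵃᵗ = 0.9170
  T = 374.9 K: ΣzᵢP/Pᵢˢᵃᵗ = 1.0301
  T = 377.6 K: ΣzᵢP/Pᵢˢᵃᵗ = 0.9715
Interpolating between 374.9 K and 377.6 K gives T ≈ 376.3 K.

T = 376.3 K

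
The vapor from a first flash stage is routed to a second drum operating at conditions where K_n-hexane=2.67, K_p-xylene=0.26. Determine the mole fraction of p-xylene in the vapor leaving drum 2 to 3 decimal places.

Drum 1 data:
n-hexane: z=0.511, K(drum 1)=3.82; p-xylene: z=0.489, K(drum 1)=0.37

Drum 1:
Material balance + equilibrium reduce to Σ zᵢ(Kᵢ−1)/(1+ψ₁(Kᵢ−1)) = 0.
Check two-phase: ΣzᵢKᵢ = 2.133 > 1 and Σzᵢ/Kᵢ = 1.455 > 1, so g(0) = 1.133 > 0 and g(1) = -0.455 < 0.
Binary case is linear: z₁(K₁−1)(1+ψ₁(K₂−1)) + z₂(K₂−1)(1+ψ₁(K₁−1)) = 0
⇒ ψ₁ = [z₁(K₁−1)+z₂(K₂−1)] / [−(K₁−1)(K₂−1)] = 1.1329/1.7766 = 0.638
Drum-1 compositions:
  n-hexane: x = 0.183, y = 0.698
  p-xylene: x = 0.817, y = 0.302
Drum-2 feed = drum-1 vapor: z₂ = (0.6976, 0.3024).
Drum 2:
Binary case is linear: z₁(K₁−1)(1+ψ₂(K₂−1)) + z₂(K₂−1)(1+ψ₂(K₁−1)) = 0
⇒ ψ₂ = [z₁(K₁−1)+z₂(K₂−1)] / [−(K₁−1)(K₂−1)] = 0.9411/1.2358 = 0.762
  n-hexane: x = 0.307, y = 0.820
  p-xylene: x = 0.693, y = 0.180

y_p-xylene (drum 2) = 0.180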